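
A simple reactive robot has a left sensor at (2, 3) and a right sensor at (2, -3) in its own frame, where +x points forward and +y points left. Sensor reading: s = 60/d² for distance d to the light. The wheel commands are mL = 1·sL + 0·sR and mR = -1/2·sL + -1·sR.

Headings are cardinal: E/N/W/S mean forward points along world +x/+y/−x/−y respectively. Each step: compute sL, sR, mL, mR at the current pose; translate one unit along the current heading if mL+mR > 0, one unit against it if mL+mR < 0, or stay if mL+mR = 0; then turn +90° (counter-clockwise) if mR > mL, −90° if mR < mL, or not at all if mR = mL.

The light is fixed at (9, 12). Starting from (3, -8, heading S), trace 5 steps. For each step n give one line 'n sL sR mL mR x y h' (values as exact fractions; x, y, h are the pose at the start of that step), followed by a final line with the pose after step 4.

n=0: pose=(3,-8,S); sL=60/493, sR=12/113; mL=60/493, mR=-9306/55709; mL+mR=-2526/55709 → advance -1; mR−mL=-16086/55709 → turn -1·90°
n=1: pose=(3,-7,W); sL=15/137, sR=3/16; mL=15/137, mR=-531/2192; mL+mR=-291/2192 → advance -1; mR−mL=-771/2192 → turn -1·90°
n=2: pose=(4,-7,N); sL=60/353, sR=60/293; mL=60/353, mR=-29970/103429; mL+mR=-12390/103429 → advance -1; mR−mL=-47550/103429 → turn -1·90°
n=3: pose=(4,-8,E); sL=30/149, sR=30/269; mL=30/149, mR=-8505/40081; mL+mR=-435/40081 → advance -1; mR−mL=-16575/40081 → turn -1·90°
n=4: pose=(3,-8,S); sL=60/493, sR=12/113; mL=60/493, mR=-9306/55709; mL+mR=-2526/55709 → advance -1; mR−mL=-16086/55709 → turn -1·90°

0 60/493 12/113 60/493 -9306/55709 3 -8 S
1 15/137 3/16 15/137 -531/2192 3 -7 W
2 60/353 60/293 60/353 -29970/103429 4 -7 N
3 30/149 30/269 30/149 -8505/40081 4 -8 E
4 60/493 12/113 60/493 -9306/55709 3 -8 S
final 3 -7 W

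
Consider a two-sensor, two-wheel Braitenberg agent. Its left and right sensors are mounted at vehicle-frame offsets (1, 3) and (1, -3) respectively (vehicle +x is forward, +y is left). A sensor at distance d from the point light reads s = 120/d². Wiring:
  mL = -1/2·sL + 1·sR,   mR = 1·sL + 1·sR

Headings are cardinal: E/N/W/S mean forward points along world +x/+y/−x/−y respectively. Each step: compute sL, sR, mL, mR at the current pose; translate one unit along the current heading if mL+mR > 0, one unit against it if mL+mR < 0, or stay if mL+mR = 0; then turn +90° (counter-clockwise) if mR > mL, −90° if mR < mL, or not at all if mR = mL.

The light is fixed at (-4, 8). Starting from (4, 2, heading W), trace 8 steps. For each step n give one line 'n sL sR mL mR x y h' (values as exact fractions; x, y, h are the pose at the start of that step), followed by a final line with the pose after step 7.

n=0: pose=(4,2,W); sL=12/13, sR=60/29; mL=606/377, mR=1128/377; mL+mR=1734/377 → advance +1; mR−mL=18/13 → turn +1·90°
n=1: pose=(3,2,S); sL=120/149, sR=24/13; mL=2796/1937, mR=5136/1937; mL+mR=7932/1937 → advance +1; mR−mL=180/149 → turn +1·90°
n=2: pose=(3,1,E); sL=3/2, sR=30/41; mL=-3/164, mR=183/82; mL+mR=363/164 → advance +1; mR−mL=9/4 → turn +1·90°
n=3: pose=(4,1,N); sL=120/61, sR=120/157; mL=-2100/9577, mR=26160/9577; mL+mR=24060/9577 → advance +1; mR−mL=180/61 → turn +1·90°
n=4: pose=(4,2,W); sL=12/13, sR=60/29; mL=606/377, mR=1128/377; mL+mR=1734/377 → advance +1; mR−mL=18/13 → turn +1·90°
n=5: pose=(3,2,S); sL=120/149, sR=24/13; mL=2796/1937, mR=5136/1937; mL+mR=7932/1937 → advance +1; mR−mL=180/149 → turn +1·90°
n=6: pose=(3,1,E); sL=3/2, sR=30/41; mL=-3/164, mR=183/82; mL+mR=363/164 → advance +1; mR−mL=9/4 → turn +1·90°
n=7: pose=(4,1,N); sL=120/61, sR=120/157; mL=-2100/9577, mR=26160/9577; mL+mR=24060/9577 → advance +1; mR−mL=180/61 → turn +1·90°

0 12/13 60/29 606/377 1128/377 4 2 W
1 120/149 24/13 2796/1937 5136/1937 3 2 S
2 3/2 30/41 -3/164 183/82 3 1 E
3 120/61 120/157 -2100/9577 26160/9577 4 1 N
4 12/13 60/29 606/377 1128/377 4 2 W
5 120/149 24/13 2796/1937 5136/1937 3 2 S
6 3/2 30/41 -3/164 183/82 3 1 E
7 120/61 120/157 -2100/9577 26160/9577 4 1 N
final 4 2 W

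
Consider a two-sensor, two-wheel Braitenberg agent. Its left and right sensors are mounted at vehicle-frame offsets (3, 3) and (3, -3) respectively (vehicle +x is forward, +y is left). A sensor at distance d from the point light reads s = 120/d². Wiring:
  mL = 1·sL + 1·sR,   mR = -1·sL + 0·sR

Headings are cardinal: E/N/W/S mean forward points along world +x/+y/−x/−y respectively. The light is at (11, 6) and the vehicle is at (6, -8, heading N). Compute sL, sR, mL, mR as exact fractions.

24/37 24/25 1488/925 -24/37

left sensor world pos  = (3, -5); dL² = 185
right sensor world pos = (9, -5); dR² = 125
sL = 120/185 = 24/37
sR = 120/125 = 24/25
mL = 1·sL + 1·sR = 1488/925
mR = -1·sL + 0·sR = -24/37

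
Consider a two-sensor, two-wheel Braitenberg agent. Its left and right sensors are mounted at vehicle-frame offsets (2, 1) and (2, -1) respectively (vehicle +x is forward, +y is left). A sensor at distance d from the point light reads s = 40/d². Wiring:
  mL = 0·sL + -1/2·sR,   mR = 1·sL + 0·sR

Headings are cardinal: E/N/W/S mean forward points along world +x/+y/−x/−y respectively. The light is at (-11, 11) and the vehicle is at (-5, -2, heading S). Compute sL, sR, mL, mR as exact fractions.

20/137 4/25 -2/25 20/137

left sensor world pos  = (-4, -4); dL² = 274
right sensor world pos = (-6, -4); dR² = 250
sL = 40/274 = 20/137
sR = 40/250 = 4/25
mL = 0·sL + -1/2·sR = -2/25
mR = 1·sL + 0·sR = 20/137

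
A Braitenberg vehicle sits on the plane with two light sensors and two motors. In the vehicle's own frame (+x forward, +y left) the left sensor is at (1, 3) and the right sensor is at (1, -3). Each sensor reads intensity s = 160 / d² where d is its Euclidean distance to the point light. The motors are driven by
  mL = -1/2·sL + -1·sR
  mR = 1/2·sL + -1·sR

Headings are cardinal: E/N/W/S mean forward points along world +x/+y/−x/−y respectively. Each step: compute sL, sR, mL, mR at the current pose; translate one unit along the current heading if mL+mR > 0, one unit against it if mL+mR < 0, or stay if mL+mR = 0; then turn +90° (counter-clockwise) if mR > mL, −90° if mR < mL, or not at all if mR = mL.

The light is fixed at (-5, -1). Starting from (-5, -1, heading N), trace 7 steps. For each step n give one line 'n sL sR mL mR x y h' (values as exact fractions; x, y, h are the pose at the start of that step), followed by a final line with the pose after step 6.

0 16 16 -24 -8 -5 -1 N
1 160/17 32 -624/17 -464/17 -5 -2 W
2 8 20 -24 -16 -4 -2 S
3 160/13 160/13 -240/13 -80/13 -4 -1 E
4 16 16 -24 -8 -5 -1 N
5 160/17 32 -624/17 -464/17 -5 -2 W
6 8 20 -24 -16 -4 -2 S
final -4 -1 E

n=0: pose=(-5,-1,N); sL=16, sR=16; mL=-24, mR=-8; mL+mR=-32 → advance -1; mR−mL=16 → turn +1·90°
n=1: pose=(-5,-2,W); sL=160/17, sR=32; mL=-624/17, mR=-464/17; mL+mR=-64 → advance -1; mR−mL=160/17 → turn +1·90°
n=2: pose=(-4,-2,S); sL=8, sR=20; mL=-24, mR=-16; mL+mR=-40 → advance -1; mR−mL=8 → turn +1·90°
n=3: pose=(-4,-1,E); sL=160/13, sR=160/13; mL=-240/13, mR=-80/13; mL+mR=-320/13 → advance -1; mR−mL=160/13 → turn +1·90°
n=4: pose=(-5,-1,N); sL=16, sR=16; mL=-24, mR=-8; mL+mR=-32 → advance -1; mR−mL=16 → turn +1·90°
n=5: pose=(-5,-2,W); sL=160/17, sR=32; mL=-624/17, mR=-464/17; mL+mR=-64 → advance -1; mR−mL=160/17 → turn +1·90°
n=6: pose=(-4,-2,S); sL=8, sR=20; mL=-24, mR=-16; mL+mR=-40 → advance -1; mR−mL=8 → turn +1·90°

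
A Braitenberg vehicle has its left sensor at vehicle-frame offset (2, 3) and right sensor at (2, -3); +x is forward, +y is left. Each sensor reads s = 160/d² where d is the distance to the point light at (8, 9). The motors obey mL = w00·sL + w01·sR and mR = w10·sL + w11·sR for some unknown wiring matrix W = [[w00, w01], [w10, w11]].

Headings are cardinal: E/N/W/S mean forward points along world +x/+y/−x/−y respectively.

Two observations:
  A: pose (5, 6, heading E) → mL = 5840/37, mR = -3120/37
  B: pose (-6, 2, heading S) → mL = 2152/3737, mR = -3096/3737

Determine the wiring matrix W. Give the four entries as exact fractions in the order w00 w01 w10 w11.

1 -1/2 -1/2 -1

obs A: pose=(5,6,E) → sL=160, sR=160/37, mL=5840/37, mR=-3120/37
obs B: pose=(-6,2,S) → sL=80/101, sR=16/37, mL=2152/3737, mR=-3096/3737
sensor matrix S = [[160, 160/37], [80/101, 16/37]]; det S = 245760/3737
solve [mL_A; mL_B] = S·[w00; w01] and [mR_A; mR_B] = S·[w10; w11]:
  w00 = 1, w01 = -1/2, w10 = -1/2, w11 = -1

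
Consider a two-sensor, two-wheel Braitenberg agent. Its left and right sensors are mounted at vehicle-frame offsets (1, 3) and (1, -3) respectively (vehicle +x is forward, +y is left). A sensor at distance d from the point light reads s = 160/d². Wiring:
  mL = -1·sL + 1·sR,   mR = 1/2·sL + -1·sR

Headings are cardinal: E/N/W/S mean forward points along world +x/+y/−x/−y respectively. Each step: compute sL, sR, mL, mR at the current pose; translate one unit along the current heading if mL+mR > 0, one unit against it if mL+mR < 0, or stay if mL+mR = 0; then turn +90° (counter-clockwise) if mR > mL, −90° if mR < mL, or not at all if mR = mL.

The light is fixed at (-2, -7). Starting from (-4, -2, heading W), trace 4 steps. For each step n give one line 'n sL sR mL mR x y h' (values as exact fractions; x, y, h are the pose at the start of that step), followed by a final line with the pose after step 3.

0 160/13 160/73 -9600/949 3760/949 -4 -2 W
1 8 5 -3 -1 -3 -2 S
2 160/81 160/9 1280/81 -1360/81 -3 -1 E
3 80/13 16/5 -192/65 -8/65 -4 -1 S
final -4 0 E

n=0: pose=(-4,-2,W); sL=160/13, sR=160/73; mL=-9600/949, mR=3760/949; mL+mR=-80/13 → advance -1; mR−mL=13360/949 → turn +1·90°
n=1: pose=(-3,-2,S); sL=8, sR=5; mL=-3, mR=-1; mL+mR=-4 → advance -1; mR−mL=2 → turn +1·90°
n=2: pose=(-3,-1,E); sL=160/81, sR=160/9; mL=1280/81, mR=-1360/81; mL+mR=-80/81 → advance -1; mR−mL=-880/27 → turn -1·90°
n=3: pose=(-4,-1,S); sL=80/13, sR=16/5; mL=-192/65, mR=-8/65; mL+mR=-40/13 → advance -1; mR−mL=184/65 → turn +1·90°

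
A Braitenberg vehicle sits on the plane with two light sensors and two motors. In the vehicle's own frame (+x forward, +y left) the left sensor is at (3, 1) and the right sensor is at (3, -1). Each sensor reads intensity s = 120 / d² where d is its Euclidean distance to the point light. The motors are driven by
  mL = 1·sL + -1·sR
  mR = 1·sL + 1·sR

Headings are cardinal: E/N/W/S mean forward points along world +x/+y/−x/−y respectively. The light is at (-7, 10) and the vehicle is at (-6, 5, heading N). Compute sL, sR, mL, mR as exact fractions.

30 15 15 45

left sensor world pos  = (-7, 8); dL² = 4
right sensor world pos = (-5, 8); dR² = 8
sL = 120/4 = 30
sR = 120/8 = 15
mL = 1·sL + -1·sR = 15
mR = 1·sL + 1·sR = 45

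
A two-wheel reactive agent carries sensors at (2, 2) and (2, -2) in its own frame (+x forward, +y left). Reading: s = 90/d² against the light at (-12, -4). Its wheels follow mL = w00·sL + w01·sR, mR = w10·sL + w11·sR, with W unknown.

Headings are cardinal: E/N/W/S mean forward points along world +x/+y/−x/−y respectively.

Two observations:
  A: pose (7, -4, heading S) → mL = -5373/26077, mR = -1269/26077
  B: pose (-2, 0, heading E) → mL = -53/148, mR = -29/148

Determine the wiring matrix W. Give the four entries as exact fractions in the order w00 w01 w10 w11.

1/2 -1 -1 1/2

obs A: pose=(7,-4,S) → sL=18/89, sR=90/293, mL=-5373/26077, mR=-1269/26077
obs B: pose=(-2,0,E) → sL=1/2, sR=45/74, mL=-53/148, mR=-29/148
sensor matrix S = [[18/89, 90/293], [1/2, 45/74]]; det S = -29520/964849
solve [mL_A; mL_B] = S·[w00; w01] and [mR_A; mR_B] = S·[w10; w11]:
  w00 = 1/2, w01 = -1, w10 = -1, w11 = 1/2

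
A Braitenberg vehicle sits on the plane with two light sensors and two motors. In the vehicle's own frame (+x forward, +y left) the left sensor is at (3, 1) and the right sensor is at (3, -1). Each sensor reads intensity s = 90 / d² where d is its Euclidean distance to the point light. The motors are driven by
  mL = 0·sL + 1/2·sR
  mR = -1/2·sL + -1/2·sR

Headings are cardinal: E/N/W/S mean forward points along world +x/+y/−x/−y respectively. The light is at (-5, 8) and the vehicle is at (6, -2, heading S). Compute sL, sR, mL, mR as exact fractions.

left sensor world pos  = (7, -5); dL² = 313
right sensor world pos = (5, -5); dR² = 269
sL = 90/313 = 90/313
sR = 90/269 = 90/269
mL = 0·sL + 1/2·sR = 45/269
mR = -1/2·sL + -1/2·sR = -26190/84197

90/313 90/269 45/269 -26190/84197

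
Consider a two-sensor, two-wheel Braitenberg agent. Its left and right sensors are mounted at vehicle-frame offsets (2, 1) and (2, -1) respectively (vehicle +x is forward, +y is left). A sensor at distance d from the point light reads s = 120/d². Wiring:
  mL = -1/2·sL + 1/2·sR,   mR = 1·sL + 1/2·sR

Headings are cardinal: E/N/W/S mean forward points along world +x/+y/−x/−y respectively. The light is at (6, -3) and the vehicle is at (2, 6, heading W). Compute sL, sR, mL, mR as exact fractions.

6/5 15/17 -27/170 279/170

left sensor world pos  = (0, 5); dL² = 100
right sensor world pos = (0, 7); dR² = 136
sL = 120/100 = 6/5
sR = 120/136 = 15/17
mL = -1/2·sL + 1/2·sR = -27/170
mR = 1·sL + 1/2·sR = 279/170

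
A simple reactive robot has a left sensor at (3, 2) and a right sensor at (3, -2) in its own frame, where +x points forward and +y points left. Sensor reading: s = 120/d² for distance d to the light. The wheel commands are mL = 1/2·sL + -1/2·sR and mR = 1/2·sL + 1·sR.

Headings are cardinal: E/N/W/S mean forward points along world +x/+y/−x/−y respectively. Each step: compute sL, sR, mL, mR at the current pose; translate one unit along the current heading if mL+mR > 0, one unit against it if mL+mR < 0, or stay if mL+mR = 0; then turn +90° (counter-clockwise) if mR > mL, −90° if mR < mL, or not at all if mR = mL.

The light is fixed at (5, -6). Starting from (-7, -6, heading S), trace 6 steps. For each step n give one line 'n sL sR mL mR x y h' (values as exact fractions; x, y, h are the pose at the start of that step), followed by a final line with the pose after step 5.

n=0: pose=(-7,-6,S); sL=120/109, sR=24/41; mL=1152/4469, mR=5076/4469; mL+mR=6228/4469 → advance +1; mR−mL=36/41 → turn +1·90°
n=1: pose=(-7,-7,E); sL=60/41, sR=4/3; mL=8/123, mR=254/123; mL+mR=262/123 → advance +1; mR−mL=2 → turn +1·90°
n=2: pose=(-6,-7,N); sL=120/173, sR=24/17; mL=-1056/2941, mR=5172/2941; mL+mR=4116/2941 → advance +1; mR−mL=36/17 → turn +1·90°
n=3: pose=(-6,-6,W); sL=3/5, sR=3/5; mL=0, mR=9/10; mL+mR=9/10 → advance +1; mR−mL=9/10 → turn +1·90°
n=4: pose=(-7,-6,S); sL=120/109, sR=24/41; mL=1152/4469, mR=5076/4469; mL+mR=6228/4469 → advance +1; mR−mL=36/41 → turn +1·90°
n=5: pose=(-7,-7,E); sL=60/41, sR=4/3; mL=8/123, mR=254/123; mL+mR=262/123 → advance +1; mR−mL=2 → turn +1·90°

0 120/109 24/41 1152/4469 5076/4469 -7 -6 S
1 60/41 4/3 8/123 254/123 -7 -7 E
2 120/173 24/17 -1056/2941 5172/2941 -6 -7 N
3 3/5 3/5 0 9/10 -6 -6 W
4 120/109 24/41 1152/4469 5076/4469 -7 -6 S
5 60/41 4/3 8/123 254/123 -7 -7 E
final -6 -7 N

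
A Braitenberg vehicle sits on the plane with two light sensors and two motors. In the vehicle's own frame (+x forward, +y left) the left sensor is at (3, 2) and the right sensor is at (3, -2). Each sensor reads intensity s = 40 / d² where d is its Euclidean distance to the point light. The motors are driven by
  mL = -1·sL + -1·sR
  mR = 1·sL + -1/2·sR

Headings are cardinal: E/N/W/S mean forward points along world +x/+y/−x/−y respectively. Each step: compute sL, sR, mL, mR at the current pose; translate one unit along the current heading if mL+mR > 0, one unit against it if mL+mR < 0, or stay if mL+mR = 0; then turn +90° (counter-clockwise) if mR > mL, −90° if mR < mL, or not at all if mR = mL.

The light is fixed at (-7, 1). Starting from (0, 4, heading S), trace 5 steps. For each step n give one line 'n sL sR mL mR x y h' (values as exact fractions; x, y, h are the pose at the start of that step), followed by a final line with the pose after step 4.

0 40/81 8/5 -848/405 -124/405 0 4 S
1 5/17 5/13 -150/221 45/442 0 5 E
2 8/13 40/113 -1424/1469 644/1469 -1 5 N
3 4 20/17 -88/17 58/17 -1 4 W
4 40/81 8/5 -848/405 -124/405 0 4 S
final 0 5 E

n=0: pose=(0,4,S); sL=40/81, sR=8/5; mL=-848/405, mR=-124/405; mL+mR=-12/5 → advance -1; mR−mL=724/405 → turn +1·90°
n=1: pose=(0,5,E); sL=5/17, sR=5/13; mL=-150/221, mR=45/442; mL+mR=-15/26 → advance -1; mR−mL=345/442 → turn +1·90°
n=2: pose=(-1,5,N); sL=8/13, sR=40/113; mL=-1424/1469, mR=644/1469; mL+mR=-60/113 → advance -1; mR−mL=2068/1469 → turn +1·90°
n=3: pose=(-1,4,W); sL=4, sR=20/17; mL=-88/17, mR=58/17; mL+mR=-30/17 → advance -1; mR−mL=146/17 → turn +1·90°
n=4: pose=(0,4,S); sL=40/81, sR=8/5; mL=-848/405, mR=-124/405; mL+mR=-12/5 → advance -1; mR−mL=724/405 → turn +1·90°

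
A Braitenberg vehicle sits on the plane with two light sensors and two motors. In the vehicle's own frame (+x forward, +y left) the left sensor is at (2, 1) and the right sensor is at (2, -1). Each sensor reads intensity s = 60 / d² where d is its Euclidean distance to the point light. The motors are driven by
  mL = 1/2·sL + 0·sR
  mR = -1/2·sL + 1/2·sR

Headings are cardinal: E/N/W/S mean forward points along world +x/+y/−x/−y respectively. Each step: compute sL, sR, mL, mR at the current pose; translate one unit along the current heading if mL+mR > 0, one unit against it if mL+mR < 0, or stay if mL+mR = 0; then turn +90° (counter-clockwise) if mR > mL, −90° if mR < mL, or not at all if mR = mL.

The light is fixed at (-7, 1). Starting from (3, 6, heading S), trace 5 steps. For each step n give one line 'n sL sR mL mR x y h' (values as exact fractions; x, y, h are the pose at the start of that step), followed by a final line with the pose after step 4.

n=0: pose=(3,6,S); sL=6/13, sR=2/3; mL=3/13, mR=4/39; mL+mR=1/3 → advance +1; mR−mL=-5/39 → turn -1·90°
n=1: pose=(3,5,W); sL=60/73, sR=60/89; mL=30/73, mR=-480/6497; mL+mR=30/89 → advance +1; mR−mL=-3150/6497 → turn -1·90°
n=2: pose=(2,5,N); sL=3/5, sR=15/34; mL=3/10, mR=-27/340; mL+mR=15/68 → advance +1; mR−mL=-129/340 → turn -1·90°
n=3: pose=(2,6,E); sL=60/157, sR=60/137; mL=30/157, mR=600/21509; mL+mR=30/137 → advance +1; mR−mL=-3510/21509 → turn -1·90°
n=4: pose=(3,6,S); sL=6/13, sR=2/3; mL=3/13, mR=4/39; mL+mR=1/3 → advance +1; mR−mL=-5/39 → turn -1·90°

0 6/13 2/3 3/13 4/39 3 6 S
1 60/73 60/89 30/73 -480/6497 3 5 W
2 3/5 15/34 3/10 -27/340 2 5 N
3 60/157 60/137 30/157 600/21509 2 6 E
4 6/13 2/3 3/13 4/39 3 6 S
final 3 5 W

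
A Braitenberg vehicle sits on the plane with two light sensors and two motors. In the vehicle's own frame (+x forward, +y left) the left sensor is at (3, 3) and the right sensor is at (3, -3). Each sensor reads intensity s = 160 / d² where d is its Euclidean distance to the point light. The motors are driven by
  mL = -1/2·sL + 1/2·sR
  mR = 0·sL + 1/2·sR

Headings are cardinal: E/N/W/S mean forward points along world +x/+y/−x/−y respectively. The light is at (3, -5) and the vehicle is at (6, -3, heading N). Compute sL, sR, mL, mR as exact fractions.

32/5 160/61 -576/305 80/61

left sensor world pos  = (3, 0); dL² = 25
right sensor world pos = (9, 0); dR² = 61
sL = 160/25 = 32/5
sR = 160/61 = 160/61
mL = -1/2·sL + 1/2·sR = -576/305
mR = 0·sL + 1/2·sR = 80/61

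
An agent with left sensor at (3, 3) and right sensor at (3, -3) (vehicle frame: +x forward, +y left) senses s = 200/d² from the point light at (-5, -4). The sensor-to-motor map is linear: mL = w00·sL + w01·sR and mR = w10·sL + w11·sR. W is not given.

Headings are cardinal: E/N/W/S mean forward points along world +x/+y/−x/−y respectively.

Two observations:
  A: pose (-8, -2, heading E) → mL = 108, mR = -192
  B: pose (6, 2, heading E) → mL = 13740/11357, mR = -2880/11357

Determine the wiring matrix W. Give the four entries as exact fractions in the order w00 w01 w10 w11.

1 1/2 1 -1

obs A: pose=(-8,-2,E) → sL=8, sR=200, mL=108, mR=-192
obs B: pose=(6,2,E) → sL=200/277, sR=40/41, mL=13740/11357, mR=-2880/11357
sensor matrix S = [[8, 200], [200/277, 40/41]]; det S = -1551360/11357
solve [mL_A; mL_B] = S·[w00; w01] and [mR_A; mR_B] = S·[w10; w11]:
  w00 = 1, w01 = 1/2, w10 = 1, w11 = -1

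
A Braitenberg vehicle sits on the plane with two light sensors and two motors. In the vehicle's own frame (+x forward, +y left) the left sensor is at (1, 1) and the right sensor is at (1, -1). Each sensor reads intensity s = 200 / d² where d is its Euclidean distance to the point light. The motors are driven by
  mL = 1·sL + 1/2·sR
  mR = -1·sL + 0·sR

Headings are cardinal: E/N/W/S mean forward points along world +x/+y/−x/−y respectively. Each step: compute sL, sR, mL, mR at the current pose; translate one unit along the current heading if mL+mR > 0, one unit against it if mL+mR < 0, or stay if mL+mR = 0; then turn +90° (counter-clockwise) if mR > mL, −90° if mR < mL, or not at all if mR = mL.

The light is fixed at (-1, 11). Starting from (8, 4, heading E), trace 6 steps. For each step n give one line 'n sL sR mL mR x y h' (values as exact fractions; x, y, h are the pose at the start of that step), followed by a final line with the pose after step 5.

n=0: pose=(8,4,E); sL=25/17, sR=50/41; mL=1450/697, mR=-25/17; mL+mR=25/41 → advance +1; mR−mL=-2475/697 → turn -1·90°
n=1: pose=(9,4,S); sL=40/37, sR=40/29; mL=1900/1073, mR=-40/37; mL+mR=20/29 → advance +1; mR−mL=-3060/1073 → turn -1·90°
n=2: pose=(9,3,W); sL=100/81, sR=20/13; mL=2110/1053, mR=-100/81; mL+mR=10/13 → advance +1; mR−mL=-3410/1053 → turn -1·90°
n=3: pose=(8,3,N); sL=200/113, sR=200/149; mL=41100/16837, mR=-200/113; mL+mR=100/149 → advance +1; mR−mL=-70900/16837 → turn -1·90°
n=4: pose=(8,4,E); sL=25/17, sR=50/41; mL=1450/697, mR=-25/17; mL+mR=25/41 → advance +1; mR−mL=-2475/697 → turn -1·90°
n=5: pose=(9,4,S); sL=40/37, sR=40/29; mL=1900/1073, mR=-40/37; mL+mR=20/29 → advance +1; mR−mL=-3060/1073 → turn -1·90°

0 25/17 50/41 1450/697 -25/17 8 4 E
1 40/37 40/29 1900/1073 -40/37 9 4 S
2 100/81 20/13 2110/1053 -100/81 9 3 W
3 200/113 200/149 41100/16837 -200/113 8 3 N
4 25/17 50/41 1450/697 -25/17 8 4 E
5 40/37 40/29 1900/1073 -40/37 9 4 S
final 9 3 W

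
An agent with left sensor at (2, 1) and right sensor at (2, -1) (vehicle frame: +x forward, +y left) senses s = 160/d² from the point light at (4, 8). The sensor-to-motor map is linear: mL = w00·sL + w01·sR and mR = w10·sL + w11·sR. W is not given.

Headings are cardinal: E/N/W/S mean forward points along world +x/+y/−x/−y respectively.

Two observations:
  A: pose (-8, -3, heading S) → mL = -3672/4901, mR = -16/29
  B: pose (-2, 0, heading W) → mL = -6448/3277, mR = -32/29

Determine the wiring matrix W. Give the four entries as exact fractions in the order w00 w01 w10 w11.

-1/2 -1 -1 0

obs A: pose=(-8,-3,S) → sL=16/29, sR=80/169, mL=-3672/4901, mR=-16/29
obs B: pose=(-2,0,W) → sL=32/29, sR=160/113, mL=-6448/3277, mR=-32/29
sensor matrix S = [[16/29, 80/169], [32/29, 160/113]]; det S = 143360/553813
solve [mL_A; mL_B] = S·[w00; w01] and [mR_A; mR_B] = S·[w10; w11]:
  w00 = -1/2, w01 = -1, w10 = -1, w11 = 0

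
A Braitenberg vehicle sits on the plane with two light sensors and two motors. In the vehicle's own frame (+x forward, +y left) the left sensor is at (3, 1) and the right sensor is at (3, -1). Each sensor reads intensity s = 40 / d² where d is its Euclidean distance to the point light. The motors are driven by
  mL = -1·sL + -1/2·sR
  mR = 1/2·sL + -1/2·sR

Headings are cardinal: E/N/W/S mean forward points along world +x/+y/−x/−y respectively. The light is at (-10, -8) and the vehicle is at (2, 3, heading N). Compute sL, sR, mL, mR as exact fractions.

left sensor world pos  = (1, 6); dL² = 317
right sensor world pos = (3, 6); dR² = 365
sL = 40/317 = 40/317
sR = 40/365 = 8/73
mL = -1·sL + -1/2·sR = -4188/23141
mR = 1/2·sL + -1/2·sR = 192/23141

40/317 8/73 -4188/23141 192/23141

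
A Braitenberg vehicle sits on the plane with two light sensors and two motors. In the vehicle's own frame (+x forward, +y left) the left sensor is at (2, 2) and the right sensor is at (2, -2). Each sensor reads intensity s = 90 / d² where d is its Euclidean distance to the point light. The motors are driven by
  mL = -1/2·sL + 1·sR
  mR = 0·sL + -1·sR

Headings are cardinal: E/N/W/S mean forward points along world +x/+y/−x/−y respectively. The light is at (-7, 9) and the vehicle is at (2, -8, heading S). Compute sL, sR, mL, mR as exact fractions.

left sensor world pos  = (4, -10); dL² = 482
right sensor world pos = (0, -10); dR² = 410
sL = 90/482 = 45/241
sR = 90/410 = 9/41
mL = -1/2·sL + 1·sR = 2493/19762
mR = 0·sL + -1·sR = -9/41

45/241 9/41 2493/19762 -9/41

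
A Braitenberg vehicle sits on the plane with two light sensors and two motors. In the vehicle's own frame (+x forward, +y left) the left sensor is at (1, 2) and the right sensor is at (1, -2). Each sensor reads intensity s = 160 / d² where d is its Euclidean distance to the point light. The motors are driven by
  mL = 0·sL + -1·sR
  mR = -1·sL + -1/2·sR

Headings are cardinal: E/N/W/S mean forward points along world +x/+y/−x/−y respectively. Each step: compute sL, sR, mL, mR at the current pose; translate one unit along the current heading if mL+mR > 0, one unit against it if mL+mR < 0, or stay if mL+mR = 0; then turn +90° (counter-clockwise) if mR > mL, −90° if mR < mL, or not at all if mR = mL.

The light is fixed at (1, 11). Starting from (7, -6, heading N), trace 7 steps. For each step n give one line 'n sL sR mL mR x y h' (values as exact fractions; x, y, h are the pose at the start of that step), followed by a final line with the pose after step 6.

0 10/17 1/2 -1/2 -57/68 7 -6 N
1 32/61 160/449 -160/449 -19248/27389 7 -7 E
2 16/41 16/37 -16/37 -920/1517 6 -7 S
3 160/377 160/241 -160/241 -68720/90857 6 -6 W
4 10/17 1/2 -1/2 -57/68 7 -6 N
5 32/61 160/449 -160/449 -19248/27389 7 -7 E
6 16/41 16/37 -16/37 -920/1517 6 -7 S
final 6 -6 W

n=0: pose=(7,-6,N); sL=10/17, sR=1/2; mL=-1/2, mR=-57/68; mL+mR=-91/68 → advance -1; mR−mL=-23/68 → turn -1·90°
n=1: pose=(7,-7,E); sL=32/61, sR=160/449; mL=-160/449, mR=-19248/27389; mL+mR=-29008/27389 → advance -1; mR−mL=-9488/27389 → turn -1·90°
n=2: pose=(6,-7,S); sL=16/41, sR=16/37; mL=-16/37, mR=-920/1517; mL+mR=-1576/1517 → advance -1; mR−mL=-264/1517 → turn -1·90°
n=3: pose=(6,-6,W); sL=160/377, sR=160/241; mL=-160/241, mR=-68720/90857; mL+mR=-129040/90857 → advance -1; mR−mL=-8400/90857 → turn -1·90°
n=4: pose=(7,-6,N); sL=10/17, sR=1/2; mL=-1/2, mR=-57/68; mL+mR=-91/68 → advance -1; mR−mL=-23/68 → turn -1·90°
n=5: pose=(7,-7,E); sL=32/61, sR=160/449; mL=-160/449, mR=-19248/27389; mL+mR=-29008/27389 → advance -1; mR−mL=-9488/27389 → turn -1·90°
n=6: pose=(6,-7,S); sL=16/41, sR=16/37; mL=-16/37, mR=-920/1517; mL+mR=-1576/1517 → advance -1; mR−mL=-264/1517 → turn -1·90°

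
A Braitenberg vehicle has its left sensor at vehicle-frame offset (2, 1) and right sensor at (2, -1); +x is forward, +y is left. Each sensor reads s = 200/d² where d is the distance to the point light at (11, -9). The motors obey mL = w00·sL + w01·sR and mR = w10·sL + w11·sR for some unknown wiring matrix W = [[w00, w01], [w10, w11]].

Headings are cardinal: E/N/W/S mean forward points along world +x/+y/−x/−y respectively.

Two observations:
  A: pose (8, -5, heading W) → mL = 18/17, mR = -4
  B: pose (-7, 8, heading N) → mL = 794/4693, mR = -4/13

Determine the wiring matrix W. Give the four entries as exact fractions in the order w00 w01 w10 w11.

obs A: pose=(8,-5,W) → sL=100/17, sR=4, mL=18/17, mR=-4
obs B: pose=(-7,8,N) → sL=100/361, sR=4/13, mL=794/4693, mR=-4/13
sensor matrix S = [[100/17, 4], [100/361, 4/13]]; det S = 56000/79781
solve [mL_A; mL_B] = S·[w00; w01] and [mR_A; mR_B] = S·[w10; w11]:
  w00 = -1/2, w01 = 1, w10 = 0, w11 = -1

-1/2 1 0 -1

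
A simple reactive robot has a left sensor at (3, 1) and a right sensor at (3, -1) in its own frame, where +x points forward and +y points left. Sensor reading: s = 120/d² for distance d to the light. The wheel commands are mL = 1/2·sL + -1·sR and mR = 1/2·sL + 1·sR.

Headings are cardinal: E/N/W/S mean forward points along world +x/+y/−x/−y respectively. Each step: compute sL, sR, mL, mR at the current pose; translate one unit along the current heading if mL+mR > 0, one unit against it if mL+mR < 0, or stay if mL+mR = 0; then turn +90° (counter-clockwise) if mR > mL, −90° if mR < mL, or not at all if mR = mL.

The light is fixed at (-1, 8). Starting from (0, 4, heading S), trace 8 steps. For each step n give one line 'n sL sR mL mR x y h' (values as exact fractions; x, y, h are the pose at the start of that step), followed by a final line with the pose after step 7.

n=0: pose=(0,4,S); sL=120/53, sR=120/49; mL=-3420/2597, mR=9300/2597; mL+mR=120/53 → advance +1; mR−mL=240/49 → turn +1·90°
n=1: pose=(0,3,E); sL=15/4, sR=30/13; mL=-45/104, mR=435/104; mL+mR=15/4 → advance +1; mR−mL=60/13 → turn +1·90°
n=2: pose=(1,3,N); sL=24, sR=120/13; mL=36/13, mR=276/13; mL+mR=24 → advance +1; mR−mL=240/13 → turn +1·90°
n=3: pose=(1,4,W); sL=60/13, sR=12; mL=-126/13, mR=186/13; mL+mR=60/13 → advance +1; mR−mL=24 → turn +1·90°
n=4: pose=(0,4,S); sL=120/53, sR=120/49; mL=-3420/2597, mR=9300/2597; mL+mR=120/53 → advance +1; mR−mL=240/49 → turn +1·90°
n=5: pose=(0,3,E); sL=15/4, sR=30/13; mL=-45/104, mR=435/104; mL+mR=15/4 → advance +1; mR−mL=60/13 → turn +1·90°
n=6: pose=(1,3,N); sL=24, sR=120/13; mL=36/13, mR=276/13; mL+mR=24 → advance +1; mR−mL=240/13 → turn +1·90°
n=7: pose=(1,4,W); sL=60/13, sR=12; mL=-126/13, mR=186/13; mL+mR=60/13 → advance +1; mR−mL=24 → turn +1·90°

0 120/53 120/49 -3420/2597 9300/2597 0 4 S
1 15/4 30/13 -45/104 435/104 0 3 E
2 24 120/13 36/13 276/13 1 3 N
3 60/13 12 -126/13 186/13 1 4 W
4 120/53 120/49 -3420/2597 9300/2597 0 4 S
5 15/4 30/13 -45/104 435/104 0 3 E
6 24 120/13 36/13 276/13 1 3 N
7 60/13 12 -126/13 186/13 1 4 W
final 0 4 S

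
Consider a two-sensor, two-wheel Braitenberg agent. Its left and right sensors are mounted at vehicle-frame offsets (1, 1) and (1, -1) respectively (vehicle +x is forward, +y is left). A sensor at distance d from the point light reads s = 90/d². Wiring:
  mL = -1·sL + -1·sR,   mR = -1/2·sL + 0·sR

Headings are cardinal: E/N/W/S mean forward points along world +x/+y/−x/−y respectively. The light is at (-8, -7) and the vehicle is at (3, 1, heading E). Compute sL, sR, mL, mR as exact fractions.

2/5 90/193 -836/965 -1/5

left sensor world pos  = (4, 2); dL² = 225
right sensor world pos = (4, 0); dR² = 193
sL = 90/225 = 2/5
sR = 90/193 = 90/193
mL = -1·sL + -1·sR = -836/965
mR = -1/2·sL + 0·sR = -1/5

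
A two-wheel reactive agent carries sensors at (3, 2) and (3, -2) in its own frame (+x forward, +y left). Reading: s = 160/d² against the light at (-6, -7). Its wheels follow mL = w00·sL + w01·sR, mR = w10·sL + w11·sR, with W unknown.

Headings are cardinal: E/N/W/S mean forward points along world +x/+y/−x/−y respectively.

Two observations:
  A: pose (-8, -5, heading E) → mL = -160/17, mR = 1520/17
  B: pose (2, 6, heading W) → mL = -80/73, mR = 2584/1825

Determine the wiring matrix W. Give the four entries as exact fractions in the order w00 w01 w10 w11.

obs A: pose=(-8,-5,E) → sL=160/17, sR=160, mL=-160/17, mR=1520/17
obs B: pose=(2,6,W) → sL=80/73, sR=16/25, mL=-80/73, mR=2584/1825
sensor matrix S = [[160/17, 160], [80/73, 16/25]]; det S = -1050624/6205
solve [mL_A; mL_B] = S·[w00; w01] and [mR_A; mR_B] = S·[w10; w11]:
  w00 = -1, w01 = 0, w10 = 1, w11 = 1/2

-1 0 1 1/2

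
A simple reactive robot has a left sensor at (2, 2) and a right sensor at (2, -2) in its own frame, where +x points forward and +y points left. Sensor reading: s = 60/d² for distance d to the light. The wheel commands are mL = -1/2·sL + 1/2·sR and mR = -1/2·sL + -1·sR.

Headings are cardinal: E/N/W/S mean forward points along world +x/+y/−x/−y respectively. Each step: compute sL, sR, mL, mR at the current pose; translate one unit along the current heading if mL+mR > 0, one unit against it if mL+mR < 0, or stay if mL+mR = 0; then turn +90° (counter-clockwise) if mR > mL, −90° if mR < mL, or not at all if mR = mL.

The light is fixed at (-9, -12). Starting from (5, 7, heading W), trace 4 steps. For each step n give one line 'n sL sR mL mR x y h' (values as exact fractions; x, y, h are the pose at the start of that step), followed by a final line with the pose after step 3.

n=0: pose=(5,7,W); sL=60/433, sR=4/39; mL=-304/16887, mR=-2902/16887; mL+mR=-3206/16887 → advance -1; mR−mL=-2/13 → turn -1·90°
n=1: pose=(6,7,N); sL=6/61, sR=6/73; mL=-36/4453, mR=-585/4453; mL+mR=-621/4453 → advance -1; mR−mL=-9/73 → turn -1·90°
n=2: pose=(6,6,E); sL=60/689, sR=12/109; mL=864/75101, mR=-11538/75101; mL+mR=-10674/75101 → advance -1; mR−mL=-18/109 → turn -1·90°
n=3: pose=(5,6,S); sL=15/128, sR=3/20; mL=21/1280, mR=-267/1280; mL+mR=-123/640 → advance -1; mR−mL=-9/40 → turn -1·90°

0 60/433 4/39 -304/16887 -2902/16887 5 7 W
1 6/61 6/73 -36/4453 -585/4453 6 7 N
2 60/689 12/109 864/75101 -11538/75101 6 6 E
3 15/128 3/20 21/1280 -267/1280 5 6 S
final 5 7 W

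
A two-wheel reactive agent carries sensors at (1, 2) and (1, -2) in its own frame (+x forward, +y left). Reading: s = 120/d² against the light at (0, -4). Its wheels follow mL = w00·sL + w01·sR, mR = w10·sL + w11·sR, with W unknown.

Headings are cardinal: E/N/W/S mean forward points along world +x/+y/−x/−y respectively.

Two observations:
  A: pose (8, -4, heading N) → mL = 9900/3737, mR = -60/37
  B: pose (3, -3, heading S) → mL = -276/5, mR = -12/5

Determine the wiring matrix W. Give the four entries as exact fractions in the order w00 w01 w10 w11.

1 -1/2 -1/2 0

obs A: pose=(8,-4,N) → sL=120/37, sR=120/101, mL=9900/3737, mR=-60/37
obs B: pose=(3,-3,S) → sL=24/5, sR=120, mL=-276/5, mR=-12/5
sensor matrix S = [[120/37, 120/101], [24/5, 120]]; det S = 1433088/3737
solve [mL_A; mL_B] = S·[w00; w01] and [mR_A; mR_B] = S·[w10; w11]:
  w00 = 1, w01 = -1/2, w10 = -1/2, w11 = 0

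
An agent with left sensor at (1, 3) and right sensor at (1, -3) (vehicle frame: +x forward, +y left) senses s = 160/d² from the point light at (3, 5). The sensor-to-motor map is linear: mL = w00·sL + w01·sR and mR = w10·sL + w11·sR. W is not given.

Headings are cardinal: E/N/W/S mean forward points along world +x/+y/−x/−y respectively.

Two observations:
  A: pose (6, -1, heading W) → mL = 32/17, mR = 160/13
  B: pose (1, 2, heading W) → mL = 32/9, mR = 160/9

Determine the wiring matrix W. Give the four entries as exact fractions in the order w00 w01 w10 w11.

obs A: pose=(6,-1,W) → sL=32/17, sR=160/13, mL=32/17, mR=160/13
obs B: pose=(1,2,W) → sL=32/9, sR=160/9, mL=32/9, mR=160/9
sensor matrix S = [[32/17, 160/13], [32/9, 160/9]]; det S = -20480/1989
solve [mL_A; mL_B] = S·[w00; w01] and [mR_A; mR_B] = S·[w10; w11]:
  w00 = 1, w01 = 0, w10 = 0, w11 = 1

1 0 0 1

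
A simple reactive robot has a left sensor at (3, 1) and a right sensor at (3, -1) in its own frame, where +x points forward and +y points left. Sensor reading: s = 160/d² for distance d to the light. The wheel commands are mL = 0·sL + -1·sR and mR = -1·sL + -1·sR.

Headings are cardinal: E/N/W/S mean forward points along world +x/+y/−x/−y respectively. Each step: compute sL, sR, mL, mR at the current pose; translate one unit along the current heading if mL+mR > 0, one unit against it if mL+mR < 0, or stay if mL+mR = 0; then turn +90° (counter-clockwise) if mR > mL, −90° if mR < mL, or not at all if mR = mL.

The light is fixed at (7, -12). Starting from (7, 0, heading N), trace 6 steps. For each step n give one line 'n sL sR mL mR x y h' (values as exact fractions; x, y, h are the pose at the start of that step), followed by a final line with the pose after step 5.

0 80/113 80/113 -80/113 -160/113 7 0 N
1 160/153 160/109 -160/109 -41920/16677 7 -1 E
2 5/2 40/17 -40/17 -165/34 6 -1 S
3 160/137 32/37 -32/37 -10304/5069 6 0 W
4 80/113 80/113 -80/113 -160/113 7 0 N
5 160/153 160/109 -160/109 -41920/16677 7 -1 E
final 6 -1 S

n=0: pose=(7,0,N); sL=80/113, sR=80/113; mL=-80/113, mR=-160/113; mL+mR=-240/113 → advance -1; mR−mL=-80/113 → turn -1·90°
n=1: pose=(7,-1,E); sL=160/153, sR=160/109; mL=-160/109, mR=-41920/16677; mL+mR=-66400/16677 → advance -1; mR−mL=-160/153 → turn -1·90°
n=2: pose=(6,-1,S); sL=5/2, sR=40/17; mL=-40/17, mR=-165/34; mL+mR=-245/34 → advance -1; mR−mL=-5/2 → turn -1·90°
n=3: pose=(6,0,W); sL=160/137, sR=32/37; mL=-32/37, mR=-10304/5069; mL+mR=-14688/5069 → advance -1; mR−mL=-160/137 → turn -1·90°
n=4: pose=(7,0,N); sL=80/113, sR=80/113; mL=-80/113, mR=-160/113; mL+mR=-240/113 → advance -1; mR−mL=-80/113 → turn -1·90°
n=5: pose=(7,-1,E); sL=160/153, sR=160/109; mL=-160/109, mR=-41920/16677; mL+mR=-66400/16677 → advance -1; mR−mL=-160/153 → turn -1·90°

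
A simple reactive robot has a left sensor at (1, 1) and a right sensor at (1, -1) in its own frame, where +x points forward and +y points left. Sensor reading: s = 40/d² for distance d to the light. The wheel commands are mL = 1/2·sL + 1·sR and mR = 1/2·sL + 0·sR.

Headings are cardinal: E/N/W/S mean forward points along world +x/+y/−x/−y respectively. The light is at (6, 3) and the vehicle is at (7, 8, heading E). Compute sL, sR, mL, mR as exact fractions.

1 2 5/2 1/2

left sensor world pos  = (8, 9); dL² = 40
right sensor world pos = (8, 7); dR² = 20
sL = 40/40 = 1
sR = 40/20 = 2
mL = 1/2·sL + 1·sR = 5/2
mR = 1/2·sL + 0·sR = 1/2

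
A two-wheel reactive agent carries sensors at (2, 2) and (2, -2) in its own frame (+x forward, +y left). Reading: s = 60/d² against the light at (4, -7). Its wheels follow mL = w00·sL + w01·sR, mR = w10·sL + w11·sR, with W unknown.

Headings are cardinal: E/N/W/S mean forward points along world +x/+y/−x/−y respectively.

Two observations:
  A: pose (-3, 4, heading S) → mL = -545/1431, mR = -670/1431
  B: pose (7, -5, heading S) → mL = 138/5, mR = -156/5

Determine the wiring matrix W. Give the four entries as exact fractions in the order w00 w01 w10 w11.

obs A: pose=(-3,4,S) → sL=30/53, sR=10/27, mL=-545/1431, mR=-670/1431
obs B: pose=(7,-5,S) → sL=12/5, sR=60, mL=138/5, mR=-156/5
sensor matrix S = [[30/53, 10/27], [12/5, 60]]; det S = 15776/477
solve [mL_A; mL_B] = S·[w00; w01] and [mR_A; mR_B] = S·[w10; w11]:
  w00 = -1, w01 = 1/2, w10 = -1/2, w11 = -1/2

-1 1/2 -1/2 -1/2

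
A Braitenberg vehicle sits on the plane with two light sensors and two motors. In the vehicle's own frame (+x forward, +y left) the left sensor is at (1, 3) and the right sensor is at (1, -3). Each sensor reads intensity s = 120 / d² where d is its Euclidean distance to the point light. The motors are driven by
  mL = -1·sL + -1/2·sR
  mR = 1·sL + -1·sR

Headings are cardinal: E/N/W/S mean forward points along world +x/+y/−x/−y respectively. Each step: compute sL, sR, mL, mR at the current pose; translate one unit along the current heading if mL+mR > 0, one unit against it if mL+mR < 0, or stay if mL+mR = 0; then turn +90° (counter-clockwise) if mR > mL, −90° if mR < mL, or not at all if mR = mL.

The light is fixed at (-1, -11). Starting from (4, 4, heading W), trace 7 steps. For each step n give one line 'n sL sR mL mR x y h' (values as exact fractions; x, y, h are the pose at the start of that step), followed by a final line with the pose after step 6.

n=0: pose=(4,4,W); sL=3/4, sR=6/17; mL=-63/68, mR=27/68; mL+mR=-9/17 → advance -1; mR−mL=45/34 → turn +1·90°
n=1: pose=(5,4,S); sL=120/277, sR=24/41; mL=-8244/11357, mR=-1728/11357; mL+mR=-36/41 → advance -1; mR−mL=6516/11357 → turn +1·90°
n=2: pose=(5,5,E); sL=12/41, sR=60/109; mL=-2538/4469, mR=-1152/4469; mL+mR=-90/109 → advance -1; mR−mL=1386/4469 → turn +1·90°
n=3: pose=(4,5,N); sL=120/293, sR=120/353; mL=-59940/103429, mR=7200/103429; mL+mR=-180/353 → advance -1; mR−mL=67140/103429 → turn +1·90°
n=4: pose=(4,4,W); sL=3/4, sR=6/17; mL=-63/68, mR=27/68; mL+mR=-9/17 → advance -1; mR−mL=45/34 → turn +1·90°
n=5: pose=(5,4,S); sL=120/277, sR=24/41; mL=-8244/11357, mR=-1728/11357; mL+mR=-36/41 → advance -1; mR−mL=6516/11357 → turn +1·90°
n=6: pose=(5,5,E); sL=12/41, sR=60/109; mL=-2538/4469, mR=-1152/4469; mL+mR=-90/109 → advance -1; mR−mL=1386/4469 → turn +1·90°

0 3/4 6/17 -63/68 27/68 4 4 W
1 120/277 24/41 -8244/11357 -1728/11357 5 4 S
2 12/41 60/109 -2538/4469 -1152/4469 5 5 E
3 120/293 120/353 -59940/103429 7200/103429 4 5 N
4 3/4 6/17 -63/68 27/68 4 4 W
5 120/277 24/41 -8244/11357 -1728/11357 5 4 S
6 12/41 60/109 -2538/4469 -1152/4469 5 5 E
final 4 5 N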